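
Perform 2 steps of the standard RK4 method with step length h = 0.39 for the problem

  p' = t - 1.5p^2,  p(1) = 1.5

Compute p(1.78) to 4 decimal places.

1.0569

RK4: k1 = f(t_n, p_n); k2 = f(t_n + h/2, p_n + (h/2)·k1); k3 = f(t_n + h/2, p_n + (h/2)·k2); k4 = f(t_n + h, p_n + h·k3); p_{n+1} = p_n + (h/6)·(k1 + 2k2 + 2k3 + k4).
t=1.000000, p=1.500000:
  k1 = f(1.000000, 1.500000) = -2.375000
  k2 = f(1.195000, 1.036875) = -0.417665
  k3 = f(1.195000, 1.418555) = -1.823449
  k4 = f(1.390000, 0.788855) = 0.456562
  p ← 1.500000 + (0.39/6)·(k1 + 2k2 + 2k3 + k4) = 1.083957
t=1.390000, p=1.083957:
  k1 = f(1.390000, 1.083957) = -0.372443
  k2 = f(1.585000, 1.011330) = 0.050817
  k3 = f(1.585000, 1.093866) = -0.209814
  k4 = f(1.780000, 1.002129) = 0.273606
  p ← 1.083957 + (0.39/6)·(k1 + 2k2 + 2k3 + k4) = 1.056863
p(1.78) ≈ 1.0569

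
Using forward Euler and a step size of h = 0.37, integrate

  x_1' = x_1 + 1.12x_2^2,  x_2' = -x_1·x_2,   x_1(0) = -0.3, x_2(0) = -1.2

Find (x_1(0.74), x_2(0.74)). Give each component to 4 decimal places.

Euler on (x_1,x_2): x_1_{n+1} = x_1_n + h·x_1', x_2_{n+1} = x_2_n + h·x_2'.
0.000000: (-0.300000, -1.200000); f=(1.312800, -0.360000) → (0.185736, -1.333200)
0.370000: (0.185736, -1.333200); f=(2.176449, 0.247623) → (0.991022, -1.241579)
(x_1(0.74), x_2(0.74)) ≈ (0.9910, -1.2416)

0.9910, -1.2416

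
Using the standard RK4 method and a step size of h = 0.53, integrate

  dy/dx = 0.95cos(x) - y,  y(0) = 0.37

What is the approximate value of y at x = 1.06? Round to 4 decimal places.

0.6098

RK4: k1 = f(x_n, y_n); k2 = f(x_n + h/2, y_n + (h/2)·k1); k3 = f(x_n + h/2, y_n + (h/2)·k2); k4 = f(x_n + h, y_n + h·k3); y_{n+1} = y_n + (h/6)·(k1 + 2k2 + 2k3 + k4).
x=0.000000, y=0.370000:
  k1 = f(0.000000, 0.370000) = 0.580000
  k2 = f(0.265000, 0.523700) = 0.393138
  k3 = f(0.265000, 0.474182) = 0.442656
  k4 = f(0.530000, 0.604608) = 0.215059
  y ← 0.370000 + (0.53/6)·(k1 + 2k2 + 2k3 + k4) = 0.587887
x=0.530000, y=0.587887:
  k1 = f(0.530000, 0.587887) = 0.231780
  k2 = f(0.795000, 0.649309) = 0.015962
  k3 = f(0.795000, 0.592117) = 0.073153
  k4 = f(1.060000, 0.626659) = -0.162230
  y ← 0.587887 + (0.53/6)·(k1 + 2k2 + 2k3 + k4) = 0.609774
y(1.06) ≈ 0.6098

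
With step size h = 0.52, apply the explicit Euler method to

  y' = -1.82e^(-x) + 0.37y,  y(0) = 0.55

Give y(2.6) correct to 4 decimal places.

-2.3723

Euler: y_{n+1} = y_n + h·f(x_n, y_n).
x=0.000000, y=0.550000: f=-1.616500 → y ← 0.550000 + 0.52·(-1.616500) = -0.290580
x=0.520000, y=-0.290580: f=-1.189542 → y ← -0.290580 + 0.52·(-1.189542) = -0.909142
x=1.040000, y=-0.909142: f=-0.979670 → y ← -0.909142 + 0.52·(-0.979670) = -1.418570
x=1.560000, y=-1.418570: f=-0.907319 → y ← -1.418570 + 0.52·(-0.907319) = -1.890376
x=2.080000, y=-1.890376: f=-0.926812 → y ← -1.890376 + 0.52·(-0.926812) = -2.372318
y(2.6) ≈ -2.3723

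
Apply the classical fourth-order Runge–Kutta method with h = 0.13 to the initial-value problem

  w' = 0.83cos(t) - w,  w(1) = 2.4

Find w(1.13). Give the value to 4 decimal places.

RK4: k1 = f(t_n, w_n); k2 = f(t_n + h/2, w_n + (h/2)·k1); k3 = f(t_n + h/2, w_n + (h/2)·k2); k4 = f(t_n + h, w_n + h·k3); w_{n+1} = w_n + (h/6)·(k1 + 2k2 + 2k3 + k4).
t=1.000000, w=2.400000:
  k1 = f(1.000000, 2.400000) = -1.951549
  k2 = f(1.065000, 2.273149) = -1.871011
  k3 = f(1.065000, 2.278384) = -1.876246
  k4 = f(1.130000, 2.156088) = -1.801960
  w ← 2.400000 + (0.13/6)·(k1 + 2k2 + 2k3 + k4) = 2.156293
w(1.13) ≈ 2.1563

2.1563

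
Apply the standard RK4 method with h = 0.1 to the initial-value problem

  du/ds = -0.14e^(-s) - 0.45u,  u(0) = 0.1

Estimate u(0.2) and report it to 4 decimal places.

0.0672

RK4: k1 = f(s_n, u_n); k2 = f(s_n + h/2, u_n + (h/2)·k1); k3 = f(s_n + h/2, u_n + (h/2)·k2); k4 = f(s_n + h, u_n + h·k3); u_{n+1} = u_n + (h/6)·(k1 + 2k2 + 2k3 + k4).
s=0.000000, u=0.100000:
  k1 = f(0.000000, 0.100000) = -0.185000
  k2 = f(0.050000, 0.090750) = -0.174010
  k3 = f(0.050000, 0.091300) = -0.174257
  k4 = f(0.100000, 0.082574) = -0.163836
  u ← 0.100000 + (0.1/6)·(k1 + 2k2 + 2k3 + k4) = 0.082577
s=0.100000, u=0.082577:
  k1 = f(0.100000, 0.082577) = -0.163837
  k2 = f(0.150000, 0.074385) = -0.153973
  k3 = f(0.150000, 0.074879) = -0.154194
  k4 = f(0.200000, 0.067158) = -0.144843
  u ← 0.082577 + (0.1/6)·(k1 + 2k2 + 2k3 + k4) = 0.067160
u(0.2) ≈ 0.0672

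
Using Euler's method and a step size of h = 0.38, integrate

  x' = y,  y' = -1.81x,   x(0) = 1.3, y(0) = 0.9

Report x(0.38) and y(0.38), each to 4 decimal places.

1.6420, 0.0059

Euler on (x,y): x_{n+1} = x_n + h·x', y_{n+1} = y_n + h·y'.
0.000000: (1.300000, 0.900000); f=(0.900000, -2.353000) → (1.642000, 0.005860)
(x(0.38), y(0.38)) ≈ (1.6420, 0.0059)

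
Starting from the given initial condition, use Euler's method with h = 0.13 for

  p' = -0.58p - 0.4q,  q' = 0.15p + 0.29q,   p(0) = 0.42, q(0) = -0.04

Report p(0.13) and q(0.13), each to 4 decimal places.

Euler on (p,q): p_{n+1} = p_n + h·p', q_{n+1} = q_n + h·q'.
0.000000: (0.420000, -0.040000); f=(-0.227600, 0.051400) → (0.390412, -0.033318)
(p(0.13), q(0.13)) ≈ (0.3904, -0.0333)

0.3904, -0.0333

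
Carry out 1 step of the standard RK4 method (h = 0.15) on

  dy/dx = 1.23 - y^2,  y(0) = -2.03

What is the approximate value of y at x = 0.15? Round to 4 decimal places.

RK4: k1 = f(x_n, y_n); k2 = f(x_n + h/2, y_n + (h/2)·k1); k3 = f(x_n + h/2, y_n + (h/2)·k2); k4 = f(x_n + h, y_n + h·k3); y_{n+1} = y_n + (h/6)·(k1 + 2k2 + 2k3 + k4).
x=0.000000, y=-2.030000:
  k1 = f(0.000000, -2.030000) = -2.890900
  k2 = f(0.075000, -2.246817) = -3.818189
  k3 = f(0.075000, -2.316364) = -4.135543
  k4 = f(0.150000, -2.650331) = -5.794257
  y ← -2.030000 + (0.15/6)·(k1 + 2k2 + 2k3 + k4) = -2.644816
y(0.15) ≈ -2.6448

-2.6448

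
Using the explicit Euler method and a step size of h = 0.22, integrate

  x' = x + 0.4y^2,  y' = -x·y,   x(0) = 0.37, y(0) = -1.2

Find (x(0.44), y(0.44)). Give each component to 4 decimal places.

0.8122, -0.9621

Euler on (x,y): x_{n+1} = x_n + h·x', y_{n+1} = y_n + h·y'.
0.000000: (0.370000, -1.200000); f=(0.946000, 0.444000) → (0.578120, -1.102320)
0.220000: (0.578120, -1.102320); f=(1.064164, 0.637273) → (0.812236, -0.962120)
(x(0.44), y(0.44)) ≈ (0.8122, -0.9621)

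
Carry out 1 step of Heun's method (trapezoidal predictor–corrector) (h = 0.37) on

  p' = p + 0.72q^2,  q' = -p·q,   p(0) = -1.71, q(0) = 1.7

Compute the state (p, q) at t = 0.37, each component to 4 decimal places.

Heun on (p,q): k1 = f(t_n, state_n); k2 = f(t_n + h, state_n + h·k1); state_{n+1} = state_n + (h/2)·(k1 + k2).
0.000000: (-1.710000, 1.700000)
  k1 = (0.370800, 2.907000)
  predictor → (-1.572804, 2.775590)
  k2 = (3.974004, 4.365459)
  → (-0.906211, 3.045405)
(p(0.37), q(0.37)) ≈ (-0.9062, 3.0454)

-0.9062, 3.0454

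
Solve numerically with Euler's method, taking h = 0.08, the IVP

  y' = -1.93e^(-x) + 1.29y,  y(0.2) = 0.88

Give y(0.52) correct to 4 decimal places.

0.7734

Euler: y_{n+1} = y_n + h·f(x_n, y_n).
x=0.200000, y=0.880000: f=-0.444950 → y ← 0.880000 + 0.08·(-0.444950) = 0.844404
x=0.280000, y=0.844404: f=-0.369381 → y ← 0.844404 + 0.08·(-0.369381) = 0.814853
x=0.360000, y=0.814853: f=-0.295354 → y ← 0.814853 + 0.08·(-0.295354) = 0.791225
x=0.440000, y=0.791225: f=-0.222310 → y ← 0.791225 + 0.08·(-0.222310) = 0.773440
y(0.52) ≈ 0.7734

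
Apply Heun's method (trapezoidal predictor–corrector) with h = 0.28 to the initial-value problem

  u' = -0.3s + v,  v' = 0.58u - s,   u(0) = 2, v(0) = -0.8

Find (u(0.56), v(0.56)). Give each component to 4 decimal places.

Heun on (u,v): k1 = f(s_n, state_n); k2 = f(s_n + h, state_n + h·k1); state_{n+1} = state_n + (h/2)·(k1 + k2).
0.000000: (2.000000, -0.800000)
  k1 = (-0.800000, 1.160000)
  predictor → (1.776000, -0.475200)
  k2 = (-0.559200, 0.750080)
  → (1.809712, -0.532589)
0.280000: (1.809712, -0.532589)
  k1 = (-0.616589, 0.769633)
  predictor → (1.637067, -0.317092)
  k2 = (-0.485092, 0.389499)
  → (1.655477, -0.370310)
(u(0.56), v(0.56)) ≈ (1.6555, -0.3703)

1.6555, -0.3703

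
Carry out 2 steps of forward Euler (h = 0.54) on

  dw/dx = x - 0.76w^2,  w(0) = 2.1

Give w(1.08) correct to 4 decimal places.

Euler: w_{n+1} = w_n + h·f(x_n, w_n).
x=0.000000, w=2.100000: f=-3.351600 → w ← 2.100000 + 0.54·(-3.351600) = 0.290136
x=0.540000, w=0.290136: f=0.476024 → w ← 0.290136 + 0.54·0.476024 = 0.547189
w(1.08) ≈ 0.5472

0.5472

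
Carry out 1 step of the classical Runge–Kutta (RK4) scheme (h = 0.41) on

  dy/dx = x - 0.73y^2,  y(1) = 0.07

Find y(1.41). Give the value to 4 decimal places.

0.5326

RK4: k1 = f(x_n, y_n); k2 = f(x_n + h/2, y_n + (h/2)·k1); k3 = f(x_n + h/2, y_n + (h/2)·k2); k4 = f(x_n + h, y_n + h·k3); y_{n+1} = y_n + (h/6)·(k1 + 2k2 + 2k3 + k4).
x=1.000000, y=0.070000:
  k1 = f(1.000000, 0.070000) = 0.996423
  k2 = f(1.205000, 0.274267) = 1.150088
  k3 = f(1.205000, 0.305768) = 1.136749
  k4 = f(1.410000, 0.536067) = 1.200221
  y ← 0.070000 + (0.41/6)·(k1 + 2k2 + 2k3 + k4) = 0.532638
y(1.41) ≈ 0.5326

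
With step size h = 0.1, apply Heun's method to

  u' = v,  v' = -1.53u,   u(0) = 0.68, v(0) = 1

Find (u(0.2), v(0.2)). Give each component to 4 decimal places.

Heun on (u,v): k1 = f(x_n, state_n); k2 = f(x_n + h, state_n + h·k1); state_{n+1} = state_n + (h/2)·(k1 + k2).
0.000000: (0.680000, 1.000000)
  k1 = (1.000000, -1.040400)
  predictor → (0.780000, 0.895960)
  k2 = (0.895960, -1.193400)
  → (0.774798, 0.888310)
0.100000: (0.774798, 0.888310)
  k1 = (0.888310, -1.185441)
  predictor → (0.863629, 0.769766)
  k2 = (0.769766, -1.321352)
  → (0.857702, 0.762970)
(u(0.2), v(0.2)) ≈ (0.8577, 0.7630)

0.8577, 0.7630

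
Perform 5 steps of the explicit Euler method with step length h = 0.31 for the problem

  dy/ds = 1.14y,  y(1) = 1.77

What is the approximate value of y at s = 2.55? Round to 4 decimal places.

8.0372

Euler: y_{n+1} = y_n + h·f(s_n, y_n).
s=1.000000, y=1.770000: f=2.017800 → y ← 1.770000 + 0.31·2.017800 = 2.395518
s=1.310000, y=2.395518: f=2.730891 → y ← 2.395518 + 0.31·2.730891 = 3.242094
s=1.620000, y=3.242094: f=3.695987 → y ← 3.242094 + 0.31·3.695987 = 4.387850
s=1.930000, y=4.387850: f=5.002149 → y ← 4.387850 + 0.31·5.002149 = 5.938516
s=2.240000, y=5.938516: f=6.769909 → y ← 5.938516 + 0.31·6.769909 = 8.037188
y(2.55) ≈ 8.0372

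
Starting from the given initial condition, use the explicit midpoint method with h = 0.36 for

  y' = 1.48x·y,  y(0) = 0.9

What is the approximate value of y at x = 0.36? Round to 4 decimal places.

0.9863

Midpoint: k1 = f(x_n, y_n); k2 = f(x_n + h/2, y_n + (h/2)·k1); y_{n+1} = y_n + h·k2.
x=0.000000, y=0.900000:
  k1 = f(0.000000, 0.900000) = 0.000000
  k2 = f(0.180000, 0.900000) = 0.239760
  y ← 0.900000 + 0.36·0.239760 = 0.986314
y(0.36) ≈ 0.9863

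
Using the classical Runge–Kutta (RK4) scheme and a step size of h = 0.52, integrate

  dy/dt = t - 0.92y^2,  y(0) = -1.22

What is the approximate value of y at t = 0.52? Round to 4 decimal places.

-2.6021

RK4: k1 = f(t_n, y_n); k2 = f(t_n + h/2, y_n + (h/2)·k1); k3 = f(t_n + h/2, y_n + (h/2)·k2); k4 = f(t_n + h, y_n + h·k3); y_{n+1} = y_n + (h/6)·(k1 + 2k2 + 2k3 + k4).
t=0.000000, y=-1.220000:
  k1 = f(0.000000, -1.220000) = -1.369328
  k2 = f(0.260000, -1.576025) = -2.025147
  k3 = f(0.260000, -1.746538) = -2.546364
  k4 = f(0.520000, -2.544109) = -5.434693
  y ← -1.220000 + (0.52/6)·(k1 + 2k2 + 2k3 + k4) = -2.602077
y(0.52) ≈ -2.6021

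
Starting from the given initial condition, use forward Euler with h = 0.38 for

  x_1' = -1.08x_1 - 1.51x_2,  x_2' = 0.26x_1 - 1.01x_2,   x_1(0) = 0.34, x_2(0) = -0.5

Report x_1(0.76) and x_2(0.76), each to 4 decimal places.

Euler on (x_1,x_2): x_1_{n+1} = x_1_n + h·x_1', x_2_{n+1} = x_2_n + h·x_2'.
0.000000: (0.340000, -0.500000); f=(0.387800, 0.593400) → (0.487364, -0.274508)
0.380000: (0.487364, -0.274508); f=(-0.111846, 0.403968) → (0.444863, -0.121000)
(x_1(0.76), x_2(0.76)) ≈ (0.4449, -0.1210)

0.4449, -0.1210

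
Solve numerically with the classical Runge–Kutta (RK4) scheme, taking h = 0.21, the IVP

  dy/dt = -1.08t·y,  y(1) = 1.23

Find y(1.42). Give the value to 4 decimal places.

RK4: k1 = f(t_n, y_n); k2 = f(t_n + h/2, y_n + (h/2)·k1); k3 = f(t_n + h/2, y_n + (h/2)·k2); k4 = f(t_n + h, y_n + h·k3); y_{n+1} = y_n + (h/6)·(k1 + 2k2 + 2k3 + k4).
t=1.000000, y=1.230000:
  k1 = f(1.000000, 1.230000) = -1.328400
  k2 = f(1.105000, 1.090518) = -1.301424
  k3 = f(1.105000, 1.093350) = -1.304804
  k4 = f(1.210000, 0.955991) = -1.249289
  y ← 1.230000 + (0.21/6)·(k1 + 2k2 + 2k3 + k4) = 0.957345
t=1.210000, y=0.957345:
  k1 = f(1.210000, 0.957345) = -1.251058
  k2 = f(1.315000, 0.825984) = -1.173062
  k3 = f(1.315000, 0.834173) = -1.184693
  k4 = f(1.420000, 0.708559) = -1.086647
  y ← 0.957345 + (0.21/6)·(k1 + 2k2 + 2k3 + k4) = 0.710482
y(1.42) ≈ 0.7105

0.7105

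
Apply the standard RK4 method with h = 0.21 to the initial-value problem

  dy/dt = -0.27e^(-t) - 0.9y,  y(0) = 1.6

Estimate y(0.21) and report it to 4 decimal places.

1.2780

RK4: k1 = f(t_n, y_n); k2 = f(t_n + h/2, y_n + (h/2)·k1); k3 = f(t_n + h/2, y_n + (h/2)·k2); k4 = f(t_n + h, y_n + h·k3); y_{n+1} = y_n + (h/6)·(k1 + 2k2 + 2k3 + k4).
t=0.000000, y=1.600000:
  k1 = f(0.000000, 1.600000) = -1.710000
  k2 = f(0.105000, 1.420450) = -1.521493
  k3 = f(0.105000, 1.440243) = -1.539307
  k4 = f(0.210000, 1.276746) = -1.367929
  y ← 1.600000 + (0.21/6)·(k1 + 2k2 + 2k3 + k4) = 1.278017
y(0.21) ≈ 1.2780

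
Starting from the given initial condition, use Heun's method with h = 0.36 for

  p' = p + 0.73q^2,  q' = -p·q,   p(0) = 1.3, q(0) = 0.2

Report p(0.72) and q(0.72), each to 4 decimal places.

Heun on (p,q): k1 = f(t_n, state_n); k2 = f(t_n + h, state_n + h·k1); state_{n+1} = state_n + (h/2)·(k1 + k2).
0.000000: (1.300000, 0.200000)
  k1 = (1.329200, -0.260000)
  predictor → (1.778512, 0.106400)
  k2 = (1.786776, -0.189234)
  → (1.860876, 0.119138)
0.360000: (1.860876, 0.119138)
  k1 = (1.871237, -0.221701)
  predictor → (2.534521, 0.039326)
  k2 = (2.535650, -0.099672)
  → (2.654115, 0.061291)
(p(0.72), q(0.72)) ≈ (2.6541, 0.0613)

2.6541, 0.0613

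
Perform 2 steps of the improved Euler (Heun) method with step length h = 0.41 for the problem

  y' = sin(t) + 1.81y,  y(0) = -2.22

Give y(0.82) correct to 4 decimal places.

Heun: k1 = f(t_n, y_n); k2 = f(t_n + h, y_n + h·k1); y_{n+1} = y_n + (h/2)·(k1 + k2).
t=0.000000, y=-2.220000:
  k1 = f(0.000000, -2.220000) = -4.018200
  k2 = f(0.410000, -3.867462) = -6.601497
  y ← -2.220000 + (0.41/2)·(-4.018200 + (-6.601497)) = -4.397038
t=0.410000, y=-4.397038:
  k1 = f(0.410000, -4.397038) = -7.560029
  k2 = f(0.820000, -7.496650) = -12.837790
  y ← -4.397038 + (0.41/2)·(-7.560029 + (-12.837790)) = -8.578591
y(0.82) ≈ -8.5786

-8.5786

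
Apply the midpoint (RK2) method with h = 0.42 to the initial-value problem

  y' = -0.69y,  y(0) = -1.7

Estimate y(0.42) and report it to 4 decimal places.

Midpoint: k1 = f(t_n, y_n); k2 = f(t_n + h/2, y_n + (h/2)·k1); y_{n+1} = y_n + h·k2.
t=0.000000, y=-1.700000:
  k1 = f(0.000000, -1.700000) = 1.173000
  k2 = f(0.210000, -1.453670) = 1.003032
  y ← -1.700000 + 0.42·1.003032 = -1.278726
y(0.42) ≈ -1.2787

-1.2787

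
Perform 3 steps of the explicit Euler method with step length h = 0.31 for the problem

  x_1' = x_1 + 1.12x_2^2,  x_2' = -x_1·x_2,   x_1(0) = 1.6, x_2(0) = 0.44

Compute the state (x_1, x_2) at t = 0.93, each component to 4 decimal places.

3.7365, 0.0085

Euler on (x_1,x_2): x_1_{n+1} = x_1_n + h·x_1', x_2_{n+1} = x_2_n + h·x_2'.
0.000000: (1.600000, 0.440000); f=(1.816832, -0.704000) → (2.163218, 0.221760)
0.310000: (2.163218, 0.221760); f=(2.218297, -0.479715) → (2.850890, 0.073048)
0.620000: (2.850890, 0.073048); f=(2.856866, -0.208253) → (3.736518, 0.008490)
(x_1(0.93), x_2(0.93)) ≈ (3.7365, 0.0085)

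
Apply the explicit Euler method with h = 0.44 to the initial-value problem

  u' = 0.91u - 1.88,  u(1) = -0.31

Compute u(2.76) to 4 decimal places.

Euler: u_{n+1} = u_n + h·f(x_n, u_n).
x=1.000000, u=-0.310000: f=-2.162100 → u ← -0.310000 + 0.44·(-2.162100) = -1.261324
x=1.440000, u=-1.261324: f=-3.027805 → u ← -1.261324 + 0.44·(-3.027805) = -2.593558
x=1.880000, u=-2.593558: f=-4.240138 → u ← -2.593558 + 0.44·(-4.240138) = -4.459219
x=2.320000, u=-4.459219: f=-5.937889 → u ← -4.459219 + 0.44·(-5.937889) = -7.071890
u(2.76) ≈ -7.0719

-7.0719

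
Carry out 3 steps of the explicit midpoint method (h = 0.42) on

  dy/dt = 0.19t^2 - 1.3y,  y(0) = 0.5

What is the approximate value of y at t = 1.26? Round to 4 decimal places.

0.2003

Midpoint: k1 = f(t_n, y_n); k2 = f(t_n + h/2, y_n + (h/2)·k1); y_{n+1} = y_n + h·k2.
t=0.000000, y=0.500000:
  k1 = f(0.000000, 0.500000) = -0.650000
  k2 = f(0.210000, 0.363500) = -0.464171
  y ← 0.500000 + 0.42·(-0.464171) = 0.305048
t=0.420000, y=0.305048:
  k1 = f(0.420000, 0.305048) = -0.363047
  k2 = f(0.630000, 0.228808) = -0.222040
  y ← 0.305048 + 0.42·(-0.222040) = 0.211791
t=0.840000, y=0.211791:
  k1 = f(0.840000, 0.211791) = -0.141265
  k2 = f(1.050000, 0.182126) = -0.027289
  y ← 0.211791 + 0.42·(-0.027289) = 0.200330
y(1.26) ≈ 0.2003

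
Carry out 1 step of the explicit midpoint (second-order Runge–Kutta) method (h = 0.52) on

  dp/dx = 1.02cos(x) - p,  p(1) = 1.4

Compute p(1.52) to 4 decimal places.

0.9490

Midpoint: k1 = f(x_n, p_n); k2 = f(x_n + h/2, p_n + (h/2)·k1); p_{n+1} = p_n + h·k2.
x=1.000000, p=1.400000:
  k1 = f(1.000000, 1.400000) = -0.848892
  k2 = f(1.260000, 1.179288) = -0.867355
  p ← 1.400000 + 0.52·(-0.867355) = 0.948975
p(1.52) ≈ 0.9490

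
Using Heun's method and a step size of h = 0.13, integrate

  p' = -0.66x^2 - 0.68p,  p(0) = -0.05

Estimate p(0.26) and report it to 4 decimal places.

-0.0461

Heun: k1 = f(x_n, p_n); k2 = f(x_n + h, p_n + h·k1); p_{n+1} = p_n + (h/2)·(k1 + k2).
x=0.000000, p=-0.050000:
  k1 = f(0.000000, -0.050000) = 0.034000
  k2 = f(0.130000, -0.045580) = 0.019840
  p ← -0.050000 + (0.13/2)·(0.034000 + 0.019840) = -0.046500
x=0.130000, p=-0.046500:
  k1 = f(0.130000, -0.046500) = 0.020466
  k2 = f(0.260000, -0.043840) = -0.014805
  p ← -0.046500 + (0.13/2)·(0.020466 + (-0.014805)) = -0.046132
p(0.26) ≈ -0.0461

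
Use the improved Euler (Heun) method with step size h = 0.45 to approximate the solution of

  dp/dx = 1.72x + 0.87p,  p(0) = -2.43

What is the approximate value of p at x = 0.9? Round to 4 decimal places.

Heun: k1 = f(x_n, p_n); k2 = f(x_n + h, p_n + h·k1); p_{n+1} = p_n + (h/2)·(k1 + k2).
x=0.000000, p=-2.430000:
  k1 = f(0.000000, -2.430000) = -2.114100
  k2 = f(0.450000, -3.381345) = -2.167770
  p ← -2.430000 + (0.45/2)·(-2.114100 + (-2.167770)) = -3.393421
x=0.450000, p=-3.393421:
  k1 = f(0.450000, -3.393421) = -2.178276
  k2 = f(0.900000, -4.373645) = -2.257071
  p ← -3.393421 + (0.45/2)·(-2.178276 + (-2.257071)) = -4.391374
p(0.9) ≈ -4.3914

-4.3914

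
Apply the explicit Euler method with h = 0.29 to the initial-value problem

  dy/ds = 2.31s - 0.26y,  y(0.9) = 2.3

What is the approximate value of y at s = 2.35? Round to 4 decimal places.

5.9488

Euler: y_{n+1} = y_n + h·f(s_n, y_n).
s=0.900000, y=2.300000: f=1.481000 → y ← 2.300000 + 0.29·1.481000 = 2.729490
s=1.190000, y=2.729490: f=2.039233 → y ← 2.729490 + 0.29·2.039233 = 3.320867
s=1.480000, y=3.320867: f=2.555374 → y ← 3.320867 + 0.29·2.555374 = 4.061926
s=1.770000, y=4.061926: f=3.032599 → y ← 4.061926 + 0.29·3.032599 = 4.941380
s=2.060000, y=4.941380: f=3.473841 → y ← 4.941380 + 0.29·3.473841 = 5.948794
y(2.35) ≈ 5.9488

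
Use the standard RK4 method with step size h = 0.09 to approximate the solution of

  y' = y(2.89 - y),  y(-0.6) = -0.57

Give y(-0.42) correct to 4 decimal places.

-1.1080

RK4: k1 = f(x_n, y_n); k2 = f(x_n + h/2, y_n + (h/2)·k1); k3 = f(x_n + h/2, y_n + (h/2)·k2); k4 = f(x_n + h, y_n + h·k3); y_{n+1} = y_n + (h/6)·(k1 + 2k2 + 2k3 + k4).
x=-0.600000, y=-0.570000:
  k1 = f(-0.600000, -0.570000) = -1.972200
  k2 = f(-0.555000, -0.658749) = -2.337735
  k3 = f(-0.555000, -0.675198) = -2.407215
  k4 = f(-0.510000, -0.786649) = -2.892234
  y ← -0.570000 + (0.09/6)·(k1 + 2k2 + 2k3 + k4) = -0.785315
x=-0.510000, y=-0.785315:
  k1 = f(-0.510000, -0.785315) = -2.886280
  k2 = f(-0.465000, -0.915198) = -3.482508
  k3 = f(-0.465000, -0.942028) = -3.609877
  k4 = f(-0.420000, -1.110204) = -4.441042
  y ← -0.785315 + (0.09/6)·(k1 + 2k2 + 2k3 + k4) = -1.107996
y(-0.42) ≈ -1.1080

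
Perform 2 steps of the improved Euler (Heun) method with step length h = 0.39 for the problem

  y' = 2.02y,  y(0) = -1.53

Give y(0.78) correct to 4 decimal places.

-6.7352

Heun: k1 = f(s_n, y_n); k2 = f(s_n + h, y_n + h·k1); y_{n+1} = y_n + (h/2)·(k1 + k2).
s=0.000000, y=-1.530000:
  k1 = f(0.000000, -1.530000) = -3.090600
  k2 = f(0.390000, -2.735334) = -5.525375
  y ← -1.530000 + (0.39/2)·(-3.090600 + (-5.525375)) = -3.210115
s=0.390000, y=-3.210115:
  k1 = f(0.390000, -3.210115) = -6.484432
  k2 = f(0.780000, -5.739044) = -11.592868
  y ← -3.210115 + (0.39/2)·(-6.484432 + (-11.592868)) = -6.735189
y(0.78) ≈ -6.7352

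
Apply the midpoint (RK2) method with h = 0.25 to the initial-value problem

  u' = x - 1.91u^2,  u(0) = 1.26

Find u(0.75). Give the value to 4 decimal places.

Midpoint: k1 = f(x_n, u_n); k2 = f(x_n + h/2, u_n + (h/2)·k1); u_{n+1} = u_n + h·k2.
x=0.000000, u=1.260000:
  k1 = f(0.000000, 1.260000) = -3.032316
  k2 = f(0.125000, 0.880961) = -1.357335
  u ← 1.260000 + 0.25·(-1.357335) = 0.920666
x=0.250000, u=0.920666:
  k1 = f(0.250000, 0.920666) = -1.368967
  k2 = f(0.375000, 0.749546) = -0.698073
  u ← 0.920666 + 0.25·(-0.698073) = 0.746148
x=0.500000, u=0.746148:
  k1 = f(0.500000, 0.746148) = -0.563367
  k2 = f(0.625000, 0.675727) = -0.247120
  u ← 0.746148 + 0.25·(-0.247120) = 0.684368
u(0.75) ≈ 0.6844

0.6844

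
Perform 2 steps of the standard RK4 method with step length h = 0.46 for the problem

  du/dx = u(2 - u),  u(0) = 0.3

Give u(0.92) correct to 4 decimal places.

1.0518

RK4: k1 = f(x_n, u_n); k2 = f(x_n + h/2, u_n + (h/2)·k1); k3 = f(x_n + h/2, u_n + (h/2)·k2); k4 = f(x_n + h, u_n + h·k3); u_{n+1} = u_n + (h/6)·(k1 + 2k2 + 2k3 + k4).
x=0.000000, u=0.300000:
  k1 = f(0.000000, 0.300000) = 0.510000
  k2 = f(0.230000, 0.417300) = 0.660461
  k3 = f(0.230000, 0.451906) = 0.699593
  k4 = f(0.460000, 0.621813) = 0.856974
  u ← 0.300000 + (0.46/6)·(k1 + 2k2 + 2k3 + k4) = 0.613343
x=0.460000, u=0.613343:
  k1 = f(0.460000, 0.613343) = 0.850496
  k2 = f(0.690000, 0.808957) = 0.963503
  k3 = f(0.690000, 0.834949) = 0.972758
  k4 = f(0.920000, 1.060812) = 0.996302
  u ← 0.613343 + (0.46/6)·(k1 + 2k2 + 2k3 + k4) = 1.051824
u(0.92) ≈ 1.0518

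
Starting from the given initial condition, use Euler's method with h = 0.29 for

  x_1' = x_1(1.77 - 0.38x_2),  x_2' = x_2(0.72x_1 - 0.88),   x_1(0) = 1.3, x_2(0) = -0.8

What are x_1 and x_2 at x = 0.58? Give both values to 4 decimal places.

3.3371, -0.9589

Euler on (x_1,x_2): x_1_{n+1} = x_1_n + h·x_1', x_2_{n+1} = x_2_n + h·x_2'.
0.000000: (1.300000, -0.800000); f=(2.696200, -0.044800) → (2.081898, -0.812992)
0.290000: (2.081898, -0.812992); f=(4.328135, -0.503215) → (3.337057, -0.958924)
(x_1(0.58), x_2(0.58)) ≈ (3.3371, -0.9589)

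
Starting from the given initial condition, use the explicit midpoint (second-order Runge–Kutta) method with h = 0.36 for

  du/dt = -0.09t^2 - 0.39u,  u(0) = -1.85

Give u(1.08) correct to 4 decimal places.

Midpoint: k1 = f(t_n, u_n); k2 = f(t_n + h/2, u_n + (h/2)·k1); u_{n+1} = u_n + h·k2.
t=0.000000, u=-1.850000:
  k1 = f(0.000000, -1.850000) = 0.721500
  k2 = f(0.180000, -1.720130) = 0.667935
  u ← -1.850000 + 0.36·0.667935 = -1.609544
t=0.360000, u=-1.609544:
  k1 = f(0.360000, -1.609544) = 0.616058
  k2 = f(0.540000, -1.498653) = 0.558231
  u ← -1.609544 + 0.36·0.558231 = -1.408580
t=0.720000, u=-1.408580:
  k1 = f(0.720000, -1.408580) = 0.502690
  k2 = f(0.900000, -1.318096) = 0.441158
  u ← -1.408580 + 0.36·0.441158 = -1.249764
u(1.08) ≈ -1.2498

-1.2498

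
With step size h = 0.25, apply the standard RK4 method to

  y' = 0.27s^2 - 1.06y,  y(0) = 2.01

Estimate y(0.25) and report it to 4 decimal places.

1.5434

RK4: k1 = f(s_n, y_n); k2 = f(s_n + h/2, y_n + (h/2)·k1); k3 = f(s_n + h/2, y_n + (h/2)·k2); k4 = f(s_n + h, y_n + h·k3); y_{n+1} = y_n + (h/6)·(k1 + 2k2 + 2k3 + k4).
s=0.000000, y=2.010000:
  k1 = f(0.000000, 2.010000) = -2.130600
  k2 = f(0.125000, 1.743675) = -1.844077
  k3 = f(0.125000, 1.779490) = -1.882041
  k4 = f(0.250000, 1.539490) = -1.614984
  y ← 2.010000 + (0.25/6)·(k1 + 2k2 + 2k3 + k4) = 1.543424
y(0.25) ≈ 1.5434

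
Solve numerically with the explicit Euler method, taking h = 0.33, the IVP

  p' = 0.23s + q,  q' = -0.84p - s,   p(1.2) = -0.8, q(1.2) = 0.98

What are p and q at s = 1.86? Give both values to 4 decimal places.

-0.0035, 0.4077

Euler on (p,q): p_{n+1} = p_n + h·p', q_{n+1} = q_n + h·q'.
1.200000: (-0.800000, 0.980000); f=(1.256000, -0.528000) → (-0.385520, 0.805760)
1.530000: (-0.385520, 0.805760); f=(1.157660, -1.206163) → (-0.003492, 0.407726)
(p(1.86), q(1.86)) ≈ (-0.0035, 0.4077)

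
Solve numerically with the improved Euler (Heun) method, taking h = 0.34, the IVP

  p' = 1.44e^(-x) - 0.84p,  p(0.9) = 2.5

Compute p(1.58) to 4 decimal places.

1.6340

Heun: k1 = f(x_n, p_n); k2 = f(x_n + h, p_n + h·k1); p_{n+1} = p_n + (h/2)·(k1 + k2).
x=0.900000, p=2.500000:
  k1 = f(0.900000, 2.500000) = -1.514540
  k2 = f(1.240000, 1.985057) = -1.250734
  p ← 2.500000 + (0.34/2)·(-1.514540 + (-1.250734)) = 2.029903
x=1.240000, p=2.029903:
  k1 = f(1.240000, 2.029903) = -1.288406
  k2 = f(1.580000, 1.591846) = -1.040546
  p ← 2.029903 + (0.34/2)·(-1.288406 + (-1.040546)) = 1.633982
p(1.58) ≈ 1.6340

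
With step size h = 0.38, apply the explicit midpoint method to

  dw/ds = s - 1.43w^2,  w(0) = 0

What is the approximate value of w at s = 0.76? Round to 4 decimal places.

0.2777

Midpoint: k1 = f(s_n, w_n); k2 = f(s_n + h/2, w_n + (h/2)·k1); w_{n+1} = w_n + h·k2.
s=0.000000, w=0.000000:
  k1 = f(0.000000, 0.000000) = 0.000000
  k2 = f(0.190000, 0.000000) = 0.190000
  w ← 0.000000 + 0.38·0.190000 = 0.072200
s=0.380000, w=0.072200:
  k1 = f(0.380000, 0.072200) = 0.372546
  k2 = f(0.570000, 0.142984) = 0.540765
  w ← 0.072200 + 0.38·0.540765 = 0.277691
w(0.76) ≈ 0.2777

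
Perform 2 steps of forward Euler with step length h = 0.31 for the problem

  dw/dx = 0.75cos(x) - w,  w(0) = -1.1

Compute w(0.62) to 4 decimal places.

Euler: w_{n+1} = w_n + h·f(x_n, w_n).
x=0.000000, w=-1.100000: f=1.850000 → w ← -1.100000 + 0.31·1.850000 = -0.526500
x=0.310000, w=-0.526500: f=1.240750 → w ← -0.526500 + 0.31·1.240750 = -0.141867
w(0.62) ≈ -0.1419

-0.1419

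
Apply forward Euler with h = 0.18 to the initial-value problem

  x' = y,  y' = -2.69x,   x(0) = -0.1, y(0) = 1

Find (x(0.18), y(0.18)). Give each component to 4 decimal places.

0.0800, 1.0484

Euler on (x,y): x_{n+1} = x_n + h·x', y_{n+1} = y_n + h·y'.
0.000000: (-0.100000, 1.000000); f=(1.000000, 0.269000) → (0.080000, 1.048420)
(x(0.18), y(0.18)) ≈ (0.0800, 1.0484)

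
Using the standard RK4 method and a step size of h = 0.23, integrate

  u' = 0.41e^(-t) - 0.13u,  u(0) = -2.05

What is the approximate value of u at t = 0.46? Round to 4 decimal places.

RK4: k1 = f(t_n, u_n); k2 = f(t_n + h/2, u_n + (h/2)·k1); k3 = f(t_n + h/2, u_n + (h/2)·k2); k4 = f(t_n + h, u_n + h·k3); u_{n+1} = u_n + (h/6)·(k1 + 2k2 + 2k3 + k4).
t=0.000000, u=-2.050000:
  k1 = f(0.000000, -2.050000) = 0.676500
  k2 = f(0.115000, -1.972202) = 0.621846
  k3 = f(0.115000, -1.978488) = 0.622664
  k4 = f(0.230000, -1.906787) = 0.573641
  u ← -2.050000 + (0.23/6)·(k1 + 2k2 + 2k3 + k4) = -1.906665
t=0.230000, u=-1.906665:
  k1 = f(0.230000, -1.906665) = 0.573625
  k2 = f(0.345000, -1.840699) = 0.529661
  k3 = f(0.345000, -1.845754) = 0.530318
  k4 = f(0.460000, -1.784692) = 0.490836
  u ← -1.906665 + (0.23/6)·(k1 + 2k2 + 2k3 + k4) = -1.784596
u(0.46) ≈ -1.7846

-1.7846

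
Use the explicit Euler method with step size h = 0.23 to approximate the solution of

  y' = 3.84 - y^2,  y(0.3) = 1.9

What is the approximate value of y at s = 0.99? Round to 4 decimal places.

1.9595

Euler: y_{n+1} = y_n + h·f(s_n, y_n).
s=0.300000, y=1.900000: f=0.230000 → y ← 1.900000 + 0.23·0.230000 = 1.952900
s=0.530000, y=1.952900: f=0.026182 → y ← 1.952900 + 0.23·0.026182 = 1.958922
s=0.760000, y=1.958922: f=0.002626 → y ← 1.958922 + 0.23·0.002626 = 1.959526
y(0.99) ≈ 1.9595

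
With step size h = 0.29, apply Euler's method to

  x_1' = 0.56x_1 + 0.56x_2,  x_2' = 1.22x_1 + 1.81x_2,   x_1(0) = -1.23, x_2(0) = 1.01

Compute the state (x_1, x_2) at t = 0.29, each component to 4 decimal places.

-1.2657, 1.1050

Euler on (x_1,x_2): x_1_{n+1} = x_1_n + h·x_1', x_2_{n+1} = x_2_n + h·x_2'.
0.000000: (-1.230000, 1.010000); f=(-0.123200, 0.327500) → (-1.265728, 1.104975)
(x_1(0.29), x_2(0.29)) ≈ (-1.2657, 1.1050)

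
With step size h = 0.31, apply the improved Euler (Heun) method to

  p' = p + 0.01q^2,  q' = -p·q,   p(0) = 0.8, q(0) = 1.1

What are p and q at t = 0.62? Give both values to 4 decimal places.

Heun on (p,q): k1 = f(t_n, state_n); k2 = f(t_n + h, state_n + h·k1); state_{n+1} = state_n + (h/2)·(k1 + k2).
0.000000: (0.800000, 1.100000)
  k1 = (0.812100, -0.880000)
  predictor → (1.051751, 0.827200)
  k2 = (1.058594, -0.870008)
  → (1.089958, 0.828749)
0.310000: (1.089958, 0.828749)
  k1 = (1.096826, -0.903301)
  predictor → (1.429973, 0.548725)
  k2 = (1.432984, -0.784663)
  → (1.482078, 0.567114)
(p(0.62), q(0.62)) ≈ (1.4821, 0.5671)

1.4821, 0.5671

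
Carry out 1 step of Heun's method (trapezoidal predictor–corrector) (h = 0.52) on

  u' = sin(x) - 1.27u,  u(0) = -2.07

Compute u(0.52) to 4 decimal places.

-1.0252

Heun: k1 = f(x_n, u_n); k2 = f(x_n + h, u_n + h·k1); u_{n+1} = u_n + (h/2)·(k1 + k2).
x=0.000000, u=-2.070000:
  k1 = f(0.000000, -2.070000) = 2.628900
  k2 = f(0.520000, -0.702972) = 1.389655
  u ← -2.070000 + (0.52/2)·(2.628900 + 1.389655) = -1.025176
u(0.52) ≈ -1.0252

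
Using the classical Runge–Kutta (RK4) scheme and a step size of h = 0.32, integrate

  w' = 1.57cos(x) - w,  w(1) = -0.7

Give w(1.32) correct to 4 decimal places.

RK4: k1 = f(x_n, w_n); k2 = f(x_n + h/2, w_n + (h/2)·k1); k3 = f(x_n + h/2, w_n + (h/2)·k2); k4 = f(x_n + h, w_n + h·k3); w_{n+1} = w_n + (h/6)·(k1 + 2k2 + 2k3 + k4).
x=1.000000, w=-0.700000:
  k1 = f(1.000000, -0.700000) = 1.548275
  k2 = f(1.160000, -0.452276) = 1.079239
  k3 = f(1.160000, -0.527322) = 1.154285
  k4 = f(1.320000, -0.330629) = 0.720264
  w ← -0.700000 + (0.32/6)·(k1 + 2k2 + 2k3 + k4) = -0.340769
w(1.32) ≈ -0.3408

-0.3408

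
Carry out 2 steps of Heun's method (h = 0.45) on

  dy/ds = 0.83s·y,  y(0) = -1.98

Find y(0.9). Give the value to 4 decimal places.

Heun: k1 = f(s_n, y_n); k2 = f(s_n + h, y_n + h·k1); y_{n+1} = y_n + (h/2)·(k1 + k2).
s=0.000000, y=-1.980000:
  k1 = f(0.000000, -1.980000) = 0.000000
  k2 = f(0.450000, -1.980000) = -0.739530
  y ← -1.980000 + (0.45/2)·(0.000000 + (-0.739530)) = -2.146394
s=0.450000, y=-2.146394:
  k1 = f(0.450000, -2.146394) = -0.801678
  k2 = f(0.900000, -2.507149) = -1.872841
  y ← -2.146394 + (0.45/2)·(-0.801678 + (-1.872841)) = -2.748161
y(0.9) ≈ -2.7482

-2.7482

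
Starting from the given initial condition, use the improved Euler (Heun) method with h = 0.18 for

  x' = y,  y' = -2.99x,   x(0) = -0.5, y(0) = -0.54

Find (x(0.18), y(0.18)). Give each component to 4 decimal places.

-0.5730, -0.2447

Heun on (x,y): k1 = f(s_n, state_n); k2 = f(s_n + h, state_n + h·k1); state_{n+1} = state_n + (h/2)·(k1 + k2).
0.000000: (-0.500000, -0.540000)
  k1 = (-0.540000, 1.495000)
  predictor → (-0.597200, -0.270900)
  k2 = (-0.270900, 1.785628)
  → (-0.572981, -0.244743)
(x(0.18), y(0.18)) ≈ (-0.5730, -0.2447)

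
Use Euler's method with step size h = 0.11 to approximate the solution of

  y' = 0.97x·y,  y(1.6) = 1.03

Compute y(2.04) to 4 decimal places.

Euler: y_{n+1} = y_n + h·f(x_n, y_n).
x=1.600000, y=1.030000: f=1.598560 → y ← 1.030000 + 0.11·1.598560 = 1.205842
x=1.710000, y=1.205842: f=2.000129 → y ← 1.205842 + 0.11·2.000129 = 1.425856
x=1.820000, y=1.425856: f=2.517206 → y ← 1.425856 + 0.11·2.517206 = 1.702748
x=1.930000, y=1.702748: f=3.187715 → y ← 1.702748 + 0.11·3.187715 = 2.053397
y(2.04) ≈ 2.0534

2.0534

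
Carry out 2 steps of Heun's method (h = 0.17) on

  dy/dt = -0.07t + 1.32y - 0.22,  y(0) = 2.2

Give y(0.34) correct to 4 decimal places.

Heun: k1 = f(t_n, y_n); k2 = f(t_n + h, y_n + h·k1); y_{n+1} = y_n + (h/2)·(k1 + k2).
t=0.000000, y=2.200000:
  k1 = f(0.000000, 2.200000) = 2.684000
  k2 = f(0.170000, 2.656280) = 3.274390
  y ← 2.200000 + (0.17/2)·(2.684000 + 3.274390) = 2.706463
t=0.170000, y=2.706463:
  k1 = f(0.170000, 2.706463) = 3.340631
  k2 = f(0.340000, 3.274370) = 4.078369
  y ← 2.706463 + (0.17/2)·(3.340631 + 4.078369) = 3.337078
y(0.34) ≈ 3.3371

3.3371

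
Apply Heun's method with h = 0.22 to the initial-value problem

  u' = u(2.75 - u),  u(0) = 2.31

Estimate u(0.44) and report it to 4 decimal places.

2.5904

Heun: k1 = f(t_n, u_n); k2 = f(t_n + h, u_n + h·k1); u_{n+1} = u_n + (h/2)·(k1 + k2).
t=0.000000, u=2.310000:
  k1 = f(0.000000, 2.310000) = 1.016400
  k2 = f(0.220000, 2.533608) = 0.548253
  u ← 2.310000 + (0.22/2)·(1.016400 + 0.548253) = 2.482112
t=0.220000, u=2.482112:
  k1 = f(0.220000, 2.482112) = 0.664929
  k2 = f(0.440000, 2.628396) = 0.319623
  u ← 2.482112 + (0.22/2)·(0.664929 + 0.319623) = 2.590412
u(0.44) ≈ 2.5904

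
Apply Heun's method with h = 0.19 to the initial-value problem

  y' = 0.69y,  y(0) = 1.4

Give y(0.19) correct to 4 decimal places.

1.5956

Heun: k1 = f(x_n, y_n); k2 = f(x_n + h, y_n + h·k1); y_{n+1} = y_n + (h/2)·(k1 + k2).
x=0.000000, y=1.400000:
  k1 = f(0.000000, 1.400000) = 0.966000
  k2 = f(0.190000, 1.583540) = 1.092643
  y ← 1.400000 + (0.19/2)·(0.966000 + 1.092643) = 1.595571
y(0.19) ≈ 1.5956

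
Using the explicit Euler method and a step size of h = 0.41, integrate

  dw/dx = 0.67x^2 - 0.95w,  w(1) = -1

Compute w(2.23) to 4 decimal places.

Euler: w_{n+1} = w_n + h·f(x_n, w_n).
x=1.000000, w=-1.000000: f=1.620000 → w ← -1.000000 + 0.41·1.620000 = -0.335800
x=1.410000, w=-0.335800: f=1.651037 → w ← -0.335800 + 0.41·1.651037 = 0.341125
x=1.820000, w=0.341125: f=1.895239 → w ← 0.341125 + 0.41·1.895239 = 1.118173
w(2.23) ≈ 1.1182

1.1182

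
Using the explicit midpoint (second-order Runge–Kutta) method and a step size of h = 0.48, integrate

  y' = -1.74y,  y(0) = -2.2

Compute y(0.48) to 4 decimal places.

-1.1299

Midpoint: k1 = f(t_n, y_n); k2 = f(t_n + h/2, y_n + (h/2)·k1); y_{n+1} = y_n + h·k2.
t=0.000000, y=-2.200000:
  k1 = f(0.000000, -2.200000) = 3.828000
  k2 = f(0.240000, -1.281280) = 2.229427
  y ← -2.200000 + 0.48·2.229427 = -1.129875
y(0.48) ≈ -1.1299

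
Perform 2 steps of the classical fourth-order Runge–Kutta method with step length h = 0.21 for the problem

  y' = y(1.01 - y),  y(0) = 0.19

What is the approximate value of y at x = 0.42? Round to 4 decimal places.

0.2641

RK4: k1 = f(x_n, y_n); k2 = f(x_n + h/2, y_n + (h/2)·k1); k3 = f(x_n + h/2, y_n + (h/2)·k2); k4 = f(x_n + h, y_n + h·k3); y_{n+1} = y_n + (h/6)·(k1 + 2k2 + 2k3 + k4).
x=0.000000, y=0.190000:
  k1 = f(0.000000, 0.190000) = 0.155800
  k2 = f(0.105000, 0.206359) = 0.165839
  k3 = f(0.105000, 0.207413) = 0.166467
  k4 = f(0.210000, 0.224958) = 0.176602
  y ← 0.190000 + (0.21/6)·(k1 + 2k2 + 2k3 + k4) = 0.224895
x=0.210000, y=0.224895:
  k1 = f(0.210000, 0.224895) = 0.176566
  k2 = f(0.315000, 0.243435) = 0.186609
  k3 = f(0.315000, 0.244489) = 0.187159
  k4 = f(0.420000, 0.264199) = 0.197040
  y ← 0.224895 + (0.21/6)·(k1 + 2k2 + 2k3 + k4) = 0.264135
y(0.42) ≈ 0.2641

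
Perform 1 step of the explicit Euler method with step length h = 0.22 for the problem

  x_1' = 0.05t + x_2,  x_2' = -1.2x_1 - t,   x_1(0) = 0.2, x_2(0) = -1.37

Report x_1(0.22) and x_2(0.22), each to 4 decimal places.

-0.1014, -1.4228

Euler on (x_1,x_2): x_1_{n+1} = x_1_n + h·x_1', x_2_{n+1} = x_2_n + h·x_2'.
0.000000: (0.200000, -1.370000); f=(-1.370000, -0.240000) → (-0.101400, -1.422800)
(x_1(0.22), x_2(0.22)) ≈ (-0.1014, -1.4228)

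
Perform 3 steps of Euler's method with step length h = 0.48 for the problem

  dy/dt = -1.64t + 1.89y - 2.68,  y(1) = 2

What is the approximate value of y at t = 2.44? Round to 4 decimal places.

Euler: y_{n+1} = y_n + h·f(t_n, y_n).
t=1.000000, y=2.000000: f=-0.540000 → y ← 2.000000 + 0.48·(-0.540000) = 1.740800
t=1.480000, y=1.740800: f=-1.817088 → y ← 1.740800 + 0.48·(-1.817088) = 0.868598
t=1.960000, y=0.868598: f=-4.252750 → y ← 0.868598 + 0.48·(-4.252750) = -1.172722
y(2.44) ≈ -1.1727

-1.1727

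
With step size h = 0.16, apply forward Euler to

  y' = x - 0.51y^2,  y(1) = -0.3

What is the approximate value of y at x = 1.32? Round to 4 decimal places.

Euler: y_{n+1} = y_n + h·f(x_n, y_n).
x=1.000000, y=-0.300000: f=0.954100 → y ← -0.300000 + 0.16·0.954100 = -0.147344
x=1.160000, y=-0.147344: f=1.148928 → y ← -0.147344 + 0.16·1.148928 = 0.036484
y(1.32) ≈ 0.0365

0.0365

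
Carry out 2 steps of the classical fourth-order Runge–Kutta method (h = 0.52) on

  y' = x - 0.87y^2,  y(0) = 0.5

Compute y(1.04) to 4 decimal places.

0.7518

RK4: k1 = f(x_n, y_n); k2 = f(x_n + h/2, y_n + (h/2)·k1); k3 = f(x_n + h/2, y_n + (h/2)·k2); k4 = f(x_n + h, y_n + h·k3); y_{n+1} = y_n + (h/6)·(k1 + 2k2 + 2k3 + k4).
x=0.000000, y=0.500000:
  k1 = f(0.000000, 0.500000) = -0.217500
  k2 = f(0.260000, 0.443450) = 0.088916
  k3 = f(0.260000, 0.523118) = 0.021922
  k4 = f(0.520000, 0.511400) = 0.292469
  y ← 0.500000 + (0.52/6)·(k1 + 2k2 + 2k3 + k4) = 0.525709
x=0.520000, y=0.525709:
  k1 = f(0.520000, 0.525709) = 0.279558
  k2 = f(0.780000, 0.598394) = 0.468474
  k3 = f(0.780000, 0.647513) = 0.415233
  k4 = f(1.040000, 0.741630) = 0.561486
  y ← 0.525709 + (0.52/6)·(k1 + 2k2 + 2k3 + k4) = 0.751776
y(1.04) ≈ 0.7518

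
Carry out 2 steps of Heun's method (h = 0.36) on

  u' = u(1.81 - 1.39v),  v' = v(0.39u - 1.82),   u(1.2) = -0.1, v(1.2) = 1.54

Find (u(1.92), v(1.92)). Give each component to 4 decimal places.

Heun on (u,v): k1 = f(x_n, state_n); k2 = f(x_n + h, state_n + h·k1); state_{n+1} = state_n + (h/2)·(k1 + k2).
1.200000: (-0.100000, 1.540000)
  k1 = (0.033060, -2.862860)
  predictor → (-0.088098, 0.509370)
  k2 = (-0.097082, -0.944555)
  → (-0.111524, 0.854665)
1.560000: (-0.111524, 0.854665)
  k1 = (-0.069370, -1.592664)
  predictor → (-0.136497, 0.281306)
  k2 = (-0.193687, -0.526952)
  → (-0.158874, 0.473134)
(u(1.92), v(1.92)) ≈ (-0.1589, 0.4731)

-0.1589, 0.4731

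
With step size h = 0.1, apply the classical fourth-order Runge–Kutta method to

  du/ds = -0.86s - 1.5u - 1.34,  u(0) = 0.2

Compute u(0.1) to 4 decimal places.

0.0436

RK4: k1 = f(s_n, u_n); k2 = f(s_n + h/2, u_n + (h/2)·k1); k3 = f(s_n + h/2, u_n + (h/2)·k2); k4 = f(s_n + h, u_n + h·k3); u_{n+1} = u_n + (h/6)·(k1 + 2k2 + 2k3 + k4).
s=0.000000, u=0.200000:
  k1 = f(0.000000, 0.200000) = -1.640000
  k2 = f(0.050000, 0.118000) = -1.560000
  k3 = f(0.050000, 0.122000) = -1.566000
  k4 = f(0.100000, 0.043400) = -1.491100
  u ← 0.200000 + (0.1/6)·(k1 + 2k2 + 2k3 + k4) = 0.043615
u(0.1) ≈ 0.0436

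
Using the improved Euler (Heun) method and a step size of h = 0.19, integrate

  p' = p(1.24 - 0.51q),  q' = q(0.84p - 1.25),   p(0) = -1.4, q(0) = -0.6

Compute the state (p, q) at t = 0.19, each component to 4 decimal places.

-1.8474, -0.3766

Heun on (p,q): k1 = f(t_n, state_n); k2 = f(t_n + h, state_n + h·k1); state_{n+1} = state_n + (h/2)·(k1 + k2).
0.000000: (-1.400000, -0.600000)
  k1 = (-2.164400, 1.455600)
  predictor → (-1.811236, -0.323436)
  k2 = (-2.544700, 0.896383)
  → (-1.847365, -0.376562)
(p(0.19), q(0.19)) ≈ (-1.8474, -0.3766)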